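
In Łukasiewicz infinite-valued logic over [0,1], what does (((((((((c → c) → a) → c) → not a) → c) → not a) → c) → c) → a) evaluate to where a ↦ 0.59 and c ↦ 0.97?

(c → c): min(1, 1 − 0.97 + 0.97) = 1
((c → c) → a): min(1, 1 − 1 + 0.59) = 0.59
(((c → c) → a) → c): min(1, 1 − 0.59 + 0.97) = 1
not a: Łukasiewicz ¬ gives 1 − 0.59 = 0.41
((((c → c) → a) → c) → not a): min(1, 1 − 1 + 0.41) = 0.41
(((((c → c) → a) → c) → not a) → c): min(1, 1 − 0.41 + 0.97) = 1
not a: Łukasiewicz ¬ gives 1 − 0.59 = 0.41
((((((c → c) → a) → c) → not a) → c) → not a): min(1, 1 − 1 + 0.41) = 0.41
(((((((c → c) → a) → c) → not a) → c) → not a) → c): min(1, 1 − 0.41 + 0.97) = 1
((((((((c → c) → a) → c) → not a) → c) → not a) → c) → c): min(1, 1 − 1 + 0.97) = 0.97
(((((((((c → c) → a) → c) → not a) → c) → not a) → c) → c) → a): min(1, 1 − 0.97 + 0.59) = 0.62

0.62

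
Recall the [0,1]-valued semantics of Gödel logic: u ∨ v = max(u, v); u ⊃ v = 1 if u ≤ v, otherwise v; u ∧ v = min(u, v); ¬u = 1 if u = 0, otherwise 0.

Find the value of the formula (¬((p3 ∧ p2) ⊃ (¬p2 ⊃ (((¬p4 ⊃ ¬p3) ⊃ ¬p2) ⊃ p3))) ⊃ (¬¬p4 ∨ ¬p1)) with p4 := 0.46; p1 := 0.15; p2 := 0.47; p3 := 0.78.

1.00

(p3 ∧ p2) = min(0.78, 0.47) = 0.47
¬p2: Gödel ¬ of 0.47 = 0 (operand ≠ 0)
¬p4: Gödel ¬ of 0.46 = 0 (operand ≠ 0)
¬p3: Gödel ¬ of 0.78 = 0 (operand ≠ 0)
(¬p4 ⊃ ¬p3): 0 ≤ 0, so result = 1
¬p2: Gödel ¬ of 0.47 = 0 (operand ≠ 0)
((¬p4 ⊃ ¬p3) ⊃ ¬p2): 1 > 0, so result = 0
(((¬p4 ⊃ ¬p3) ⊃ ¬p2) ⊃ p3): 0 ≤ 0.78, so result = 1
(¬p2 ⊃ (((¬p4 ⊃ ¬p3) ⊃ ¬p2) ⊃ p3)): 0 ≤ 1, so result = 1
((p3 ∧ p2) ⊃ (¬p2 ⊃ (((¬p4 ⊃ ¬p3) ⊃ ¬p2) ⊃ p3))): 0.47 ≤ 1, so result = 1
¬((p3 ∧ p2) ⊃ (¬p2 ⊃ (((¬p4 ⊃ ¬p3) ⊃ ¬p2) ⊃ p3))): Gödel ¬ of 1 = 0 (operand ≠ 0)
¬p4: Gödel ¬ of 0.46 = 0 (operand ≠ 0)
¬¬p4: Gödel ¬ of 0 = 1 (operand is 0)
¬p1: Gödel ¬ of 0.15 = 0 (operand ≠ 0)
(¬¬p4 ∨ ¬p1) = max(1, 0) = 1
(¬((p3 ∧ p2) ⊃ (¬p2 ⊃ (((¬p4 ⊃ ¬p3) ⊃ ¬p2) ⊃ p3))) ⊃ (¬¬p4 ∨ ¬p1)): 0 ≤ 1, so result = 1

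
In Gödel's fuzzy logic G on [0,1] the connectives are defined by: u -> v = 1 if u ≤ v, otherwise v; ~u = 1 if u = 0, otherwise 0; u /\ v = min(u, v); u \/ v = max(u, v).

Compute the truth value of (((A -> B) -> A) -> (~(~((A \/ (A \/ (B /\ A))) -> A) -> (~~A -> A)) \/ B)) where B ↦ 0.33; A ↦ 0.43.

(A -> B): 0.43 > 0.33, so result = 0.33
((A -> B) -> A): 0.33 ≤ 0.43, so result = 1
(B /\ A) = min(0.33, 0.43) = 0.33
(A \/ (B /\ A)) = max(0.43, 0.33) = 0.43
(A \/ (A \/ (B /\ A))) = max(0.43, 0.43) = 0.43
((A \/ (A \/ (B /\ A))) -> A): 0.43 ≤ 0.43, so result = 1
~((A \/ (A \/ (B /\ A))) -> A): Gödel ¬ of 1 = 0 (operand ≠ 0)
~A: Gödel ¬ of 0.43 = 0 (operand ≠ 0)
~~A: Gödel ¬ of 0 = 1 (operand is 0)
(~~A -> A): 1 > 0.43, so result = 0.43
(~((A \/ (A \/ (B /\ A))) -> A) -> (~~A -> A)): 0 ≤ 0.43, so result = 1
~(~((A \/ (A \/ (B /\ A))) -> A) -> (~~A -> A)): Gödel ¬ of 1 = 0 (operand ≠ 0)
(~(~((A \/ (A \/ (B /\ A))) -> A) -> (~~A -> A)) \/ B) = max(0, 0.33) = 0.33
(((A -> B) -> A) -> (~(~((A \/ (A \/ (B /\ A))) -> A) -> (~~A -> A)) \/ B)): 1 > 0.33, so result = 0.33

0.33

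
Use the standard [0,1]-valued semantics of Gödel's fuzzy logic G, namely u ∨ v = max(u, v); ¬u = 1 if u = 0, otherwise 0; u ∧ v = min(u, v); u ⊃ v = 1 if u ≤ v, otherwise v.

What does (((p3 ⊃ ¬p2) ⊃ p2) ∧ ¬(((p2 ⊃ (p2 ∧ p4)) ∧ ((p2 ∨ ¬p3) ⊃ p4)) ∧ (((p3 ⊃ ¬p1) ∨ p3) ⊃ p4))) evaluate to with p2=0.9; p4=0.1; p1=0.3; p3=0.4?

0.00

¬p2: Gödel ¬ of 0.9 = 0 (operand ≠ 0)
(p3 ⊃ ¬p2): 0.4 > 0, so result = 0
((p3 ⊃ ¬p2) ⊃ p2): 0 ≤ 0.9, so result = 1
(p2 ∧ p4) = min(0.9, 0.1) = 0.1
(p2 ⊃ (p2 ∧ p4)): 0.9 > 0.1, so result = 0.1
¬p3: Gödel ¬ of 0.4 = 0 (operand ≠ 0)
(p2 ∨ ¬p3) = max(0.9, 0) = 0.9
((p2 ∨ ¬p3) ⊃ p4): 0.9 > 0.1, so result = 0.1
((p2 ⊃ (p2 ∧ p4)) ∧ ((p2 ∨ ¬p3) ⊃ p4)) = min(0.1, 0.1) = 0.1
¬p1: Gödel ¬ of 0.3 = 0 (operand ≠ 0)
(p3 ⊃ ¬p1): 0.4 > 0, so result = 0
((p3 ⊃ ¬p1) ∨ p3) = max(0, 0.4) = 0.4
(((p3 ⊃ ¬p1) ∨ p3) ⊃ p4): 0.4 > 0.1, so result = 0.1
(((p2 ⊃ (p2 ∧ p4)) ∧ ((p2 ∨ ¬p3) ⊃ p4)) ∧ (((p3 ⊃ ¬p1) ∨ p3) ⊃ p4)) = min(0.1, 0.1) = 0.1
¬(((p2 ⊃ (p2 ∧ p4)) ∧ ((p2 ∨ ¬p3) ⊃ p4)) ∧ (((p3 ⊃ ¬p1) ∨ p3) ⊃ p4)): Gödel ¬ of 0.1 = 0 (operand ≠ 0)
(((p3 ⊃ ¬p2) ⊃ p2) ∧ ¬(((p2 ⊃ (p2 ∧ p4)) ∧ ((p2 ∨ ¬p3) ⊃ p4)) ∧ (((p3 ⊃ ¬p1) ∨ p3) ⊃ p4))) = min(1, 0) = 0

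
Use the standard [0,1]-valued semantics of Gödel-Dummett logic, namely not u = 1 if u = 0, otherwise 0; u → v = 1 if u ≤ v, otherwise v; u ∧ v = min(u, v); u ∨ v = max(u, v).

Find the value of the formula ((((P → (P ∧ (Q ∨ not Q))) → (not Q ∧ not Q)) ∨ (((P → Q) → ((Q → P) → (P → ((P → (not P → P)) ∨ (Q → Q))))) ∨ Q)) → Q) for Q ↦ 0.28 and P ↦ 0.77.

0.28

not Q: Gödel ¬ of 0.28 = 0 (operand ≠ 0)
(Q ∨ not Q) = max(0.28, 0) = 0.28
(P ∧ (Q ∨ not Q)) = min(0.77, 0.28) = 0.28
(P → (P ∧ (Q ∨ not Q))): 0.77 > 0.28, so result = 0.28
not Q: Gödel ¬ of 0.28 = 0 (operand ≠ 0)
not Q: Gödel ¬ of 0.28 = 0 (operand ≠ 0)
(not Q ∧ not Q) = min(0, 0) = 0
((P → (P ∧ (Q ∨ not Q))) → (not Q ∧ not Q)): 0.28 > 0, so result = 0
(P → Q): 0.77 > 0.28, so result = 0.28
(Q → P): 0.28 ≤ 0.77, so result = 1
not P: Gödel ¬ of 0.77 = 0 (operand ≠ 0)
(not P → P): 0 ≤ 0.77, so result = 1
(P → (not P → P)): 0.77 ≤ 1, so result = 1
(Q → Q): 0.28 ≤ 0.28, so result = 1
((P → (not P → P)) ∨ (Q → Q)) = max(1, 1) = 1
(P → ((P → (not P → P)) ∨ (Q → Q))): 0.77 ≤ 1, so result = 1
((Q → P) → (P → ((P → (not P → P)) ∨ (Q → Q)))): 1 ≤ 1, so result = 1
((P → Q) → ((Q → P) → (P → ((P → (not P → P)) ∨ (Q → Q))))): 0.28 ≤ 1, so result = 1
(((P → Q) → ((Q → P) → (P → ((P → (not P → P)) ∨ (Q → Q))))) ∨ Q) = max(1, 0.28) = 1
(((P → (P ∧ (Q ∨ not Q))) → (not Q ∧ not Q)) ∨ (((P → Q) → ((Q → P) → (P → ((P → (not P → P)) ∨ (Q → Q))))) ∨ Q)) = max(0, 1) = 1
((((P → (P ∧ (Q ∨ not Q))) → (not Q ∧ not Q)) ∨ (((P → Q) → ((Q → P) → (P → ((P → (not P → P)) ∨ (Q → Q))))) ∨ Q)) → Q): 1 > 0.28, so result = 0.28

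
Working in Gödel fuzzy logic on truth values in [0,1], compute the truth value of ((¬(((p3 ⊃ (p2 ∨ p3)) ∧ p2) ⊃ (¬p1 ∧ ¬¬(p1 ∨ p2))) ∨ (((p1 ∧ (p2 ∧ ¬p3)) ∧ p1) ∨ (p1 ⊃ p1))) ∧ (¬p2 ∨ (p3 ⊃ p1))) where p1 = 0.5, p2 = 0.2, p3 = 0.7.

(p2 ∨ p3) = max(0.2, 0.7) = 0.7
(p3 ⊃ (p2 ∨ p3)): 0.7 ≤ 0.7, so result = 1
((p3 ⊃ (p2 ∨ p3)) ∧ p2) = min(1, 0.2) = 0.2
¬p1: Gödel ¬ of 0.5 = 0 (operand ≠ 0)
(p1 ∨ p2) = max(0.5, 0.2) = 0.5
¬(p1 ∨ p2): Gödel ¬ of 0.5 = 0 (operand ≠ 0)
¬¬(p1 ∨ p2): Gödel ¬ of 0 = 1 (operand is 0)
(¬p1 ∧ ¬¬(p1 ∨ p2)) = min(0, 1) = 0
(((p3 ⊃ (p2 ∨ p3)) ∧ p2) ⊃ (¬p1 ∧ ¬¬(p1 ∨ p2))): 0.2 > 0, so result = 0
¬(((p3 ⊃ (p2 ∨ p3)) ∧ p2) ⊃ (¬p1 ∧ ¬¬(p1 ∨ p2))): Gödel ¬ of 0 = 1 (operand is 0)
¬p3: Gödel ¬ of 0.7 = 0 (operand ≠ 0)
(p2 ∧ ¬p3) = min(0.2, 0) = 0
(p1 ∧ (p2 ∧ ¬p3)) = min(0.5, 0) = 0
((p1 ∧ (p2 ∧ ¬p3)) ∧ p1) = min(0, 0.5) = 0
(p1 ⊃ p1): 0.5 ≤ 0.5, so result = 1
(((p1 ∧ (p2 ∧ ¬p3)) ∧ p1) ∨ (p1 ⊃ p1)) = max(0, 1) = 1
(¬(((p3 ⊃ (p2 ∨ p3)) ∧ p2) ⊃ (¬p1 ∧ ¬¬(p1 ∨ p2))) ∨ (((p1 ∧ (p2 ∧ ¬p3)) ∧ p1) ∨ (p1 ⊃ p1))) = max(1, 1) = 1
¬p2: Gödel ¬ of 0.2 = 0 (operand ≠ 0)
(p3 ⊃ p1): 0.7 > 0.5, so result = 0.5
(¬p2 ∨ (p3 ⊃ p1)) = max(0, 0.5) = 0.5
((¬(((p3 ⊃ (p2 ∨ p3)) ∧ p2) ⊃ (¬p1 ∧ ¬¬(p1 ∨ p2))) ∨ (((p1 ∧ (p2 ∧ ¬p3)) ∧ p1) ∨ (p1 ⊃ p1))) ∧ (¬p2 ∨ (p3 ⊃ p1))) = min(1, 0.5) = 0.5

0.50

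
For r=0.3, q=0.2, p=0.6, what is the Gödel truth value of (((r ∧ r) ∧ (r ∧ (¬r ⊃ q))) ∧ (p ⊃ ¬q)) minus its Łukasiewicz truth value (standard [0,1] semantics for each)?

Gödel evaluation:
  (r ∧ r) = min(0.3, 0.3) = 0.3
  ¬r: Gödel ¬ of 0.3 = 0 (operand ≠ 0)
  (¬r ⊃ q): 0 ≤ 0.2, so result = 1
  (r ∧ (¬r ⊃ q)) = min(0.3, 1) = 0.3
  ((r ∧ r) ∧ (r ∧ (¬r ⊃ q))) = min(0.3, 0.3) = 0.3
  ¬q: Gödel ¬ of 0.2 = 0 (operand ≠ 0)
  (p ⊃ ¬q): 0.6 > 0, so result = 0
  (((r ∧ r) ∧ (r ∧ (¬r ⊃ q))) ∧ (p ⊃ ¬q)) = min(0.3, 0) = 0
  Gödel value = 0
Łukasiewicz evaluation:
  (r ∧ r) = min(0.3, 0.3) = 0.3
  ¬r: Łukasiewicz ¬ gives 1 − 0.3 = 0.7
  (¬r ⊃ q): min(1, 1 − 0.7 + 0.2) = 0.5
  (r ∧ (¬r ⊃ q)) = min(0.3, 0.5) = 0.3
  ((r ∧ r) ∧ (r ∧ (¬r ⊃ q))) = min(0.3, 0.3) = 0.3
  ¬q: Łukasiewicz ¬ gives 1 − 0.2 = 0.8
  (p ⊃ ¬q): min(1, 1 − 0.6 + 0.8) = 1
  (((r ∧ r) ∧ (r ∧ (¬r ⊃ q))) ∧ (p ⊃ ¬q)) = min(0.3, 1) = 0.3
  Łukasiewicz value = 0.3
Difference: 0 − 0.3 = -0.30

-0.30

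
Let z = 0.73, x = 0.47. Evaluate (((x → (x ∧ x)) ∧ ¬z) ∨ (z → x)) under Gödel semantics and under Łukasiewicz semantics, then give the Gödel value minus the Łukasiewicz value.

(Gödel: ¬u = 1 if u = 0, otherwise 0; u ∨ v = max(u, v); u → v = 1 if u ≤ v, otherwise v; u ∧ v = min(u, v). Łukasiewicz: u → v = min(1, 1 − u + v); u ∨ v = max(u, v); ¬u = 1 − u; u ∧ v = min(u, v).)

-0.27

Gödel evaluation:
  (x ∧ x) = min(0.47, 0.47) = 0.47
  (x → (x ∧ x)): 0.47 ≤ 0.47, so result = 1
  ¬z: Gödel ¬ of 0.73 = 0 (operand ≠ 0)
  ((x → (x ∧ x)) ∧ ¬z) = min(1, 0) = 0
  (z → x): 0.73 > 0.47, so result = 0.47
  (((x → (x ∧ x)) ∧ ¬z) ∨ (z → x)) = max(0, 0.47) = 0.47
  Gödel value = 0.47
Łukasiewicz evaluation:
  (x ∧ x) = min(0.47, 0.47) = 0.47
  (x → (x ∧ x)): min(1, 1 − 0.47 + 0.47) = 1
  ¬z: Łukasiewicz ¬ gives 1 − 0.73 = 0.27
  ((x → (x ∧ x)) ∧ ¬z) = min(1, 0.27) = 0.27
  (z → x): min(1, 1 − 0.73 + 0.47) = 0.74
  (((x → (x ∧ x)) ∧ ¬z) ∨ (z → x)) = max(0.27, 0.74) = 0.74
  Łukasiewicz value = 0.74
Difference: 0.47 − 0.74 = -0.27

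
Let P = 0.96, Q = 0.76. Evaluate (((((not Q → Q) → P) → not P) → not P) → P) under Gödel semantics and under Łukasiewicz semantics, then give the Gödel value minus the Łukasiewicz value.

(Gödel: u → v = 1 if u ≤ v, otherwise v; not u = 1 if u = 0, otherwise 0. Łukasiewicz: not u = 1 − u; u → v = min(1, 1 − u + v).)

Gödel evaluation:
  not Q: Gödel ¬ of 0.76 = 0 (operand ≠ 0)
  (not Q → Q): 0 ≤ 0.76, so result = 1
  ((not Q → Q) → P): 1 > 0.96, so result = 0.96
  not P: Gödel ¬ of 0.96 = 0 (operand ≠ 0)
  (((not Q → Q) → P) → not P): 0.96 > 0, so result = 0
  not P: Gödel ¬ of 0.96 = 0 (operand ≠ 0)
  ((((not Q → Q) → P) → not P) → not P): 0 ≤ 0, so result = 1
  (((((not Q → Q) → P) → not P) → not P) → P): 1 > 0.96, so result = 0.96
  Gödel value = 0.96
Łukasiewicz evaluation:
  not Q: Łukasiewicz ¬ gives 1 − 0.76 = 0.24
  (not Q → Q): min(1, 1 − 0.24 + 0.76) = 1
  ((not Q → Q) → P): min(1, 1 − 1 + 0.96) = 0.96
  not P: Łukasiewicz ¬ gives 1 − 0.96 = 0.04
  (((not Q → Q) → P) → not P): min(1, 1 − 0.96 + 0.04) = 0.08
  not P: Łukasiewicz ¬ gives 1 − 0.96 = 0.04
  ((((not Q → Q) → P) → not P) → not P): min(1, 1 − 0.08 + 0.04) = 0.96
  (((((not Q → Q) → P) → not P) → not P) → P): min(1, 1 − 0.96 + 0.96) = 1
  Łukasiewicz value = 1
Difference: 0.96 − 1 = -0.04

-0.04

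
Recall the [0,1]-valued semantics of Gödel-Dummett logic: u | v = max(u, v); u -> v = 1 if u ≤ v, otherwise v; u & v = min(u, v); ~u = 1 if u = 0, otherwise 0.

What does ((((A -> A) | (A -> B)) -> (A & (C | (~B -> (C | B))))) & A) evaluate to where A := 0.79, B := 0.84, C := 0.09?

0.79

(A -> A): 0.79 ≤ 0.79, so result = 1
(A -> B): 0.79 ≤ 0.84, so result = 1
((A -> A) | (A -> B)) = max(1, 1) = 1
~B: Gödel ¬ of 0.84 = 0 (operand ≠ 0)
(C | B) = max(0.09, 0.84) = 0.84
(~B -> (C | B)): 0 ≤ 0.84, so result = 1
(C | (~B -> (C | B))) = max(0.09, 1) = 1
(A & (C | (~B -> (C | B)))) = min(0.79, 1) = 0.79
(((A -> A) | (A -> B)) -> (A & (C | (~B -> (C | B))))): 1 > 0.79, so result = 0.79
((((A -> A) | (A -> B)) -> (A & (C | (~B -> (C | B))))) & A) = min(0.79, 0.79) = 0.79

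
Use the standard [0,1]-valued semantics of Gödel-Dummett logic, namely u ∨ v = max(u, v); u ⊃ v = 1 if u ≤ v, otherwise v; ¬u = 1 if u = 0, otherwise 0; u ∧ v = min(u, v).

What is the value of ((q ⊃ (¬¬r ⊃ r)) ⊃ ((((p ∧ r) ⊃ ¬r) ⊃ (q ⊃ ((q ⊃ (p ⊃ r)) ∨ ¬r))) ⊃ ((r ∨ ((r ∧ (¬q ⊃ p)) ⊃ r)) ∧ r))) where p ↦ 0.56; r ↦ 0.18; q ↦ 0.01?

¬r: Gödel ¬ of 0.18 = 0 (operand ≠ 0)
¬¬r: Gödel ¬ of 0 = 1 (operand is 0)
(¬¬r ⊃ r): 1 > 0.18, so result = 0.18
(q ⊃ (¬¬r ⊃ r)): 0.01 ≤ 0.18, so result = 1
(p ∧ r) = min(0.56, 0.18) = 0.18
¬r: Gödel ¬ of 0.18 = 0 (operand ≠ 0)
((p ∧ r) ⊃ ¬r): 0.18 > 0, so result = 0
(p ⊃ r): 0.56 > 0.18, so result = 0.18
(q ⊃ (p ⊃ r)): 0.01 ≤ 0.18, so result = 1
¬r: Gödel ¬ of 0.18 = 0 (operand ≠ 0)
((q ⊃ (p ⊃ r)) ∨ ¬r) = max(1, 0) = 1
(q ⊃ ((q ⊃ (p ⊃ r)) ∨ ¬r)): 0.01 ≤ 1, so result = 1
(((p ∧ r) ⊃ ¬r) ⊃ (q ⊃ ((q ⊃ (p ⊃ r)) ∨ ¬r))): 0 ≤ 1, so result = 1
¬q: Gödel ¬ of 0.01 = 0 (operand ≠ 0)
(¬q ⊃ p): 0 ≤ 0.56, so result = 1
(r ∧ (¬q ⊃ p)) = min(0.18, 1) = 0.18
((r ∧ (¬q ⊃ p)) ⊃ r): 0.18 ≤ 0.18, so result = 1
(r ∨ ((r ∧ (¬q ⊃ p)) ⊃ r)) = max(0.18, 1) = 1
((r ∨ ((r ∧ (¬q ⊃ p)) ⊃ r)) ∧ r) = min(1, 0.18) = 0.18
((((p ∧ r) ⊃ ¬r) ⊃ (q ⊃ ((q ⊃ (p ⊃ r)) ∨ ¬r))) ⊃ ((r ∨ ((r ∧ (¬q ⊃ p)) ⊃ r)) ∧ r)): 1 > 0.18, so result = 0.18
((q ⊃ (¬¬r ⊃ r)) ⊃ ((((p ∧ r) ⊃ ¬r) ⊃ (q ⊃ ((q ⊃ (p ⊃ r)) ∨ ¬r))) ⊃ ((r ∨ ((r ∧ (¬q ⊃ p)) ⊃ r)) ∧ r))): 1 > 0.18, so result = 0.18

0.18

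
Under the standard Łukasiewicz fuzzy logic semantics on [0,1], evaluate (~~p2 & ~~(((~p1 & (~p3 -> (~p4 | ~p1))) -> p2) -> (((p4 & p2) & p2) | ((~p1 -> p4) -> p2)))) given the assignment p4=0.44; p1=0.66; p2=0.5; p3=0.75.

0.50

~p2: Łukasiewicz ¬ gives 1 − 0.5 = 0.5
~~p2: Łukasiewicz ¬ gives 1 − 0.5 = 0.5
~p1: Łukasiewicz ¬ gives 1 − 0.66 = 0.34
~p3: Łukasiewicz ¬ gives 1 − 0.75 = 0.25
~p4: Łukasiewicz ¬ gives 1 − 0.44 = 0.56
~p1: Łukasiewicz ¬ gives 1 − 0.66 = 0.34
(~p4 | ~p1) = max(0.56, 0.34) = 0.56
(~p3 -> (~p4 | ~p1)): min(1, 1 − 0.25 + 0.56) = 1
(~p1 & (~p3 -> (~p4 | ~p1))) = min(0.34, 1) = 0.34
((~p1 & (~p3 -> (~p4 | ~p1))) -> p2): min(1, 1 − 0.34 + 0.5) = 1
(p4 & p2) = min(0.44, 0.5) = 0.44
((p4 & p2) & p2) = min(0.44, 0.5) = 0.44
~p1: Łukasiewicz ¬ gives 1 − 0.66 = 0.34
(~p1 -> p4): min(1, 1 − 0.34 + 0.44) = 1
((~p1 -> p4) -> p2): min(1, 1 − 1 + 0.5) = 0.5
(((p4 & p2) & p2) | ((~p1 -> p4) -> p2)) = max(0.44, 0.5) = 0.5
(((~p1 & (~p3 -> (~p4 | ~p1))) -> p2) -> (((p4 & p2) & p2) | ((~p1 -> p4) -> p2))): min(1, 1 − 1 + 0.5) = 0.5
~(((~p1 & (~p3 -> (~p4 | ~p1))) -> p2) -> (((p4 & p2) & p2) | ((~p1 -> p4) -> p2))): Łukasiewicz ¬ gives 1 − 0.5 = 0.5
~~(((~p1 & (~p3 -> (~p4 | ~p1))) -> p2) -> (((p4 & p2) & p2) | ((~p1 -> p4) -> p2))): Łukasiewicz ¬ gives 1 − 0.5 = 0.5
(~~p2 & ~~(((~p1 & (~p3 -> (~p4 | ~p1))) -> p2) -> (((p4 & p2) & p2) | ((~p1 -> p4) -> p2)))) = min(0.5, 0.5) = 0.5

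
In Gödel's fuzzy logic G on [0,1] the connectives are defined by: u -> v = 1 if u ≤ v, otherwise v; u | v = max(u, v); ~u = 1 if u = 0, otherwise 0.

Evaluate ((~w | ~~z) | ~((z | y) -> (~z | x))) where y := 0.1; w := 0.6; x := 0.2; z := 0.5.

~w: Gödel ¬ of 0.6 = 0 (operand ≠ 0)
~z: Gödel ¬ of 0.5 = 0 (operand ≠ 0)
~~z: Gödel ¬ of 0 = 1 (operand is 0)
(~w | ~~z) = max(0, 1) = 1
(z | y) = max(0.5, 0.1) = 0.5
~z: Gödel ¬ of 0.5 = 0 (operand ≠ 0)
(~z | x) = max(0, 0.2) = 0.2
((z | y) -> (~z | x)): 0.5 > 0.2, so result = 0.2
~((z | y) -> (~z | x)): Gödel ¬ of 0.2 = 0 (operand ≠ 0)
((~w | ~~z) | ~((z | y) -> (~z | x))) = max(1, 0) = 1

1.00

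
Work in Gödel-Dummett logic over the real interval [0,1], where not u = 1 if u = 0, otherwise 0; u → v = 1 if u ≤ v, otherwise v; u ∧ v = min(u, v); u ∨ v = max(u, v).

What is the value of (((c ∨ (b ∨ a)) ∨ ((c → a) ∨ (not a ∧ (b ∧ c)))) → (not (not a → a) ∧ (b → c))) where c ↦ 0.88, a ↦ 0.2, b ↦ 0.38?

0.00

(b ∨ a) = max(0.38, 0.2) = 0.38
(c ∨ (b ∨ a)) = max(0.88, 0.38) = 0.88
(c → a): 0.88 > 0.2, so result = 0.2
not a: Gödel ¬ of 0.2 = 0 (operand ≠ 0)
(b ∧ c) = min(0.38, 0.88) = 0.38
(not a ∧ (b ∧ c)) = min(0, 0.38) = 0
((c → a) ∨ (not a ∧ (b ∧ c))) = max(0.2, 0) = 0.2
((c ∨ (b ∨ a)) ∨ ((c → a) ∨ (not a ∧ (b ∧ c)))) = max(0.88, 0.2) = 0.88
not a: Gödel ¬ of 0.2 = 0 (operand ≠ 0)
(not a → a): 0 ≤ 0.2, so result = 1
not (not a → a): Gödel ¬ of 1 = 0 (operand ≠ 0)
(b → c): 0.38 ≤ 0.88, so result = 1
(not (not a → a) ∧ (b → c)) = min(0, 1) = 0
(((c ∨ (b ∨ a)) ∨ ((c → a) ∨ (not a ∧ (b ∧ c)))) → (not (not a → a) ∧ (b → c))): 0.88 > 0, so result = 0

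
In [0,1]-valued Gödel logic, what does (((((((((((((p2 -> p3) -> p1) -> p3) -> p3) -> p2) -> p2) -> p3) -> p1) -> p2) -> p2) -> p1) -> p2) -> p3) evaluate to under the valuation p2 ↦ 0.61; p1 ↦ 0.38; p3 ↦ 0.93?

(p2 -> p3): 0.61 ≤ 0.93, so result = 1
((p2 -> p3) -> p1): 1 > 0.38, so result = 0.38
(((p2 -> p3) -> p1) -> p3): 0.38 ≤ 0.93, so result = 1
((((p2 -> p3) -> p1) -> p3) -> p3): 1 > 0.93, so result = 0.93
(((((p2 -> p3) -> p1) -> p3) -> p3) -> p2): 0.93 > 0.61, so result = 0.61
((((((p2 -> p3) -> p1) -> p3) -> p3) -> p2) -> p2): 0.61 ≤ 0.61, so result = 1
(((((((p2 -> p3) -> p1) -> p3) -> p3) -> p2) -> p2) -> p3): 1 > 0.93, so result = 0.93
((((((((p2 -> p3) -> p1) -> p3) -> p3) -> p2) -> p2) -> p3) -> p1): 0.93 > 0.38, so result = 0.38
(((((((((p2 -> p3) -> p1) -> p3) -> p3) -> p2) -> p2) -> p3) -> p1) -> p2): 0.38 ≤ 0.61, so result = 1
((((((((((p2 -> p3) -> p1) -> p3) -> p3) -> p2) -> p2) -> p3) -> p1) -> p2) -> p2): 1 > 0.61, so result = 0.61
(((((((((((p2 -> p3) -> p1) -> p3) -> p3) -> p2) -> p2) -> p3) -> p1) -> p2) -> p2) -> p1): 0.61 > 0.38, so result = 0.38
((((((((((((p2 -> p3) -> p1) -> p3) -> p3) -> p2) -> p2) -> p3) -> p1) -> p2) -> p2) -> p1) -> p2): 0.38 ≤ 0.61, so result = 1
(((((((((((((p2 -> p3) -> p1) -> p3) -> p3) -> p2) -> p2) -> p3) -> p1) -> p2) -> p2) -> p1) -> p2) -> p3): 1 > 0.93, so result = 0.93

0.93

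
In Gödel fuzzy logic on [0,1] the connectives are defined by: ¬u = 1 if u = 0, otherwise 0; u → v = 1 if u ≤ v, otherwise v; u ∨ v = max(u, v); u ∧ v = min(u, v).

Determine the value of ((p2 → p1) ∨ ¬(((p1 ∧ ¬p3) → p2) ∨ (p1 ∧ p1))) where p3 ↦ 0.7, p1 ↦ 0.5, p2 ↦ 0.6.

(p2 → p1): 0.6 > 0.5, so result = 0.5
¬p3: Gödel ¬ of 0.7 = 0 (operand ≠ 0)
(p1 ∧ ¬p3) = min(0.5, 0) = 0
((p1 ∧ ¬p3) → p2): 0 ≤ 0.6, so result = 1
(p1 ∧ p1) = min(0.5, 0.5) = 0.5
(((p1 ∧ ¬p3) → p2) ∨ (p1 ∧ p1)) = max(1, 0.5) = 1
¬(((p1 ∧ ¬p3) → p2) ∨ (p1 ∧ p1)): Gödel ¬ of 1 = 0 (operand ≠ 0)
((p2 → p1) ∨ ¬(((p1 ∧ ¬p3) → p2) ∨ (p1 ∧ p1))) = max(0.5, 0) = 0.5

0.50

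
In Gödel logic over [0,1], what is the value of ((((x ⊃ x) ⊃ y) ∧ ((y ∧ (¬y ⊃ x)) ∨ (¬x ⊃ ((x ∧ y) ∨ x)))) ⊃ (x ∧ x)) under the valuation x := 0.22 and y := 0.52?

0.22

(x ⊃ x): 0.22 ≤ 0.22, so result = 1
((x ⊃ x) ⊃ y): 1 > 0.52, so result = 0.52
¬y: Gödel ¬ of 0.52 = 0 (operand ≠ 0)
(¬y ⊃ x): 0 ≤ 0.22, so result = 1
(y ∧ (¬y ⊃ x)) = min(0.52, 1) = 0.52
¬x: Gödel ¬ of 0.22 = 0 (operand ≠ 0)
(x ∧ y) = min(0.22, 0.52) = 0.22
((x ∧ y) ∨ x) = max(0.22, 0.22) = 0.22
(¬x ⊃ ((x ∧ y) ∨ x)): 0 ≤ 0.22, so result = 1
((y ∧ (¬y ⊃ x)) ∨ (¬x ⊃ ((x ∧ y) ∨ x))) = max(0.52, 1) = 1
(((x ⊃ x) ⊃ y) ∧ ((y ∧ (¬y ⊃ x)) ∨ (¬x ⊃ ((x ∧ y) ∨ x)))) = min(0.52, 1) = 0.52
(x ∧ x) = min(0.22, 0.22) = 0.22
((((x ⊃ x) ⊃ y) ∧ ((y ∧ (¬y ⊃ x)) ∨ (¬x ⊃ ((x ∧ y) ∨ x)))) ⊃ (x ∧ x)): 0.52 > 0.22, so result = 0.22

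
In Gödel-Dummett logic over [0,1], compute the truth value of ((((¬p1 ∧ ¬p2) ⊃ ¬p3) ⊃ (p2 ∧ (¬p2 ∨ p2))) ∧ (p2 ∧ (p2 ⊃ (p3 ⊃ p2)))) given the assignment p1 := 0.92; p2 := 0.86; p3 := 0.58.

0.86

¬p1: Gödel ¬ of 0.92 = 0 (operand ≠ 0)
¬p2: Gödel ¬ of 0.86 = 0 (operand ≠ 0)
(¬p1 ∧ ¬p2) = min(0, 0) = 0
¬p3: Gödel ¬ of 0.58 = 0 (operand ≠ 0)
((¬p1 ∧ ¬p2) ⊃ ¬p3): 0 ≤ 0, so result = 1
¬p2: Gödel ¬ of 0.86 = 0 (operand ≠ 0)
(¬p2 ∨ p2) = max(0, 0.86) = 0.86
(p2 ∧ (¬p2 ∨ p2)) = min(0.86, 0.86) = 0.86
(((¬p1 ∧ ¬p2) ⊃ ¬p3) ⊃ (p2 ∧ (¬p2 ∨ p2))): 1 > 0.86, so result = 0.86
(p3 ⊃ p2): 0.58 ≤ 0.86, so result = 1
(p2 ⊃ (p3 ⊃ p2)): 0.86 ≤ 1, so result = 1
(p2 ∧ (p2 ⊃ (p3 ⊃ p2))) = min(0.86, 1) = 0.86
((((¬p1 ∧ ¬p2) ⊃ ¬p3) ⊃ (p2 ∧ (¬p2 ∨ p2))) ∧ (p2 ∧ (p2 ⊃ (p3 ⊃ p2)))) = min(0.86, 0.86) = 0.86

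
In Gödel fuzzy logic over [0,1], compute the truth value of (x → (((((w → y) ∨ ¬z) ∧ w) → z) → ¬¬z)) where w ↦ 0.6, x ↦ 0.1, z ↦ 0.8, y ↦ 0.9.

(w → y): 0.6 ≤ 0.9, so result = 1
¬z: Gödel ¬ of 0.8 = 0 (operand ≠ 0)
((w → y) ∨ ¬z) = max(1, 0) = 1
(((w → y) ∨ ¬z) ∧ w) = min(1, 0.6) = 0.6
((((w → y) ∨ ¬z) ∧ w) → z): 0.6 ≤ 0.8, so result = 1
¬z: Gödel ¬ of 0.8 = 0 (operand ≠ 0)
¬¬z: Gödel ¬ of 0 = 1 (operand is 0)
(((((w → y) ∨ ¬z) ∧ w) → z) → ¬¬z): 1 ≤ 1, so result = 1
(x → (((((w → y) ∨ ¬z) ∧ w) → z) → ¬¬z)): 0.1 ≤ 1, so result = 1

1.00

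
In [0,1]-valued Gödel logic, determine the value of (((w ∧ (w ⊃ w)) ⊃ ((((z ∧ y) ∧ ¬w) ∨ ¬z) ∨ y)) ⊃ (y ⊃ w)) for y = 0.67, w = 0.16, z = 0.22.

0.16

(w ⊃ w): 0.16 ≤ 0.16, so result = 1
(w ∧ (w ⊃ w)) = min(0.16, 1) = 0.16
(z ∧ y) = min(0.22, 0.67) = 0.22
¬w: Gödel ¬ of 0.16 = 0 (operand ≠ 0)
((z ∧ y) ∧ ¬w) = min(0.22, 0) = 0
¬z: Gödel ¬ of 0.22 = 0 (operand ≠ 0)
(((z ∧ y) ∧ ¬w) ∨ ¬z) = max(0, 0) = 0
((((z ∧ y) ∧ ¬w) ∨ ¬z) ∨ y) = max(0, 0.67) = 0.67
((w ∧ (w ⊃ w)) ⊃ ((((z ∧ y) ∧ ¬w) ∨ ¬z) ∨ y)): 0.16 ≤ 0.67, so result = 1
(y ⊃ w): 0.67 > 0.16, so result = 0.16
(((w ∧ (w ⊃ w)) ⊃ ((((z ∧ y) ∧ ¬w) ∨ ¬z) ∨ y)) ⊃ (y ⊃ w)): 1 > 0.16, so result = 0.16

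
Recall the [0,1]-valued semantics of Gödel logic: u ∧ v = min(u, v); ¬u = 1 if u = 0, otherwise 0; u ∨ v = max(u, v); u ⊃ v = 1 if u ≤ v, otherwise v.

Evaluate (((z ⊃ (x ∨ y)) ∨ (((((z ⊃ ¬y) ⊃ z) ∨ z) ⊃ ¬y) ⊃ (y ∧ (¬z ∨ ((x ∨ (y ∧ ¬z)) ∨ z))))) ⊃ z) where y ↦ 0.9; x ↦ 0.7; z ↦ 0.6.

0.60

(x ∨ y) = max(0.7, 0.9) = 0.9
(z ⊃ (x ∨ y)): 0.6 ≤ 0.9, so result = 1
¬y: Gödel ¬ of 0.9 = 0 (operand ≠ 0)
(z ⊃ ¬y): 0.6 > 0, so result = 0
((z ⊃ ¬y) ⊃ z): 0 ≤ 0.6, so result = 1
(((z ⊃ ¬y) ⊃ z) ∨ z) = max(1, 0.6) = 1
¬y: Gödel ¬ of 0.9 = 0 (operand ≠ 0)
((((z ⊃ ¬y) ⊃ z) ∨ z) ⊃ ¬y): 1 > 0, so result = 0
¬z: Gödel ¬ of 0.6 = 0 (operand ≠ 0)
¬z: Gödel ¬ of 0.6 = 0 (operand ≠ 0)
(y ∧ ¬z) = min(0.9, 0) = 0
(x ∨ (y ∧ ¬z)) = max(0.7, 0) = 0.7
((x ∨ (y ∧ ¬z)) ∨ z) = max(0.7, 0.6) = 0.7
(¬z ∨ ((x ∨ (y ∧ ¬z)) ∨ z)) = max(0, 0.7) = 0.7
(y ∧ (¬z ∨ ((x ∨ (y ∧ ¬z)) ∨ z))) = min(0.9, 0.7) = 0.7
(((((z ⊃ ¬y) ⊃ z) ∨ z) ⊃ ¬y) ⊃ (y ∧ (¬z ∨ ((x ∨ (y ∧ ¬z)) ∨ z)))): 0 ≤ 0.7, so result = 1
((z ⊃ (x ∨ y)) ∨ (((((z ⊃ ¬y) ⊃ z) ∨ z) ⊃ ¬y) ⊃ (y ∧ (¬z ∨ ((x ∨ (y ∧ ¬z)) ∨ z))))) = max(1, 1) = 1
(((z ⊃ (x ∨ y)) ∨ (((((z ⊃ ¬y) ⊃ z) ∨ z) ⊃ ¬y) ⊃ (y ∧ (¬z ∨ ((x ∨ (y ∧ ¬z)) ∨ z))))) ⊃ z): 1 > 0.6, so result = 0.6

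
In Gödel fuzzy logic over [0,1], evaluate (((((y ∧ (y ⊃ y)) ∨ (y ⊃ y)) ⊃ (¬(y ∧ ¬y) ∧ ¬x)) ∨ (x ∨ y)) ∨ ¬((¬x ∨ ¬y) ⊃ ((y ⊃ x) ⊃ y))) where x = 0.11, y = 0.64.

(y ⊃ y): 0.64 ≤ 0.64, so result = 1
(y ∧ (y ⊃ y)) = min(0.64, 1) = 0.64
(y ⊃ y): 0.64 ≤ 0.64, so result = 1
((y ∧ (y ⊃ y)) ∨ (y ⊃ y)) = max(0.64, 1) = 1
¬y: Gödel ¬ of 0.64 = 0 (operand ≠ 0)
(y ∧ ¬y) = min(0.64, 0) = 0
¬(y ∧ ¬y): Gödel ¬ of 0 = 1 (operand is 0)
¬x: Gödel ¬ of 0.11 = 0 (operand ≠ 0)
(¬(y ∧ ¬y) ∧ ¬x) = min(1, 0) = 0
(((y ∧ (y ⊃ y)) ∨ (y ⊃ y)) ⊃ (¬(y ∧ ¬y) ∧ ¬x)): 1 > 0, so result = 0
(x ∨ y) = max(0.11, 0.64) = 0.64
((((y ∧ (y ⊃ y)) ∨ (y ⊃ y)) ⊃ (¬(y ∧ ¬y) ∧ ¬x)) ∨ (x ∨ y)) = max(0, 0.64) = 0.64
¬x: Gödel ¬ of 0.11 = 0 (operand ≠ 0)
¬y: Gödel ¬ of 0.64 = 0 (operand ≠ 0)
(¬x ∨ ¬y) = max(0, 0) = 0
(y ⊃ x): 0.64 > 0.11, so result = 0.11
((y ⊃ x) ⊃ y): 0.11 ≤ 0.64, so result = 1
((¬x ∨ ¬y) ⊃ ((y ⊃ x) ⊃ y)): 0 ≤ 1, so result = 1
¬((¬x ∨ ¬y) ⊃ ((y ⊃ x) ⊃ y)): Gödel ¬ of 1 = 0 (operand ≠ 0)
(((((y ∧ (y ⊃ y)) ∨ (y ⊃ y)) ⊃ (¬(y ∧ ¬y) ∧ ¬x)) ∨ (x ∨ y)) ∨ ¬((¬x ∨ ¬y) ⊃ ((y ⊃ x) ⊃ y))) = max(0.64, 0) = 0.64

0.64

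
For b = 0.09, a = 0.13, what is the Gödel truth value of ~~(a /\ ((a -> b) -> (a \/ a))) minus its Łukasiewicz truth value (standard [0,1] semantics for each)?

Gödel evaluation:
  (a -> b): 0.13 > 0.09, so result = 0.09
  (a \/ a) = max(0.13, 0.13) = 0.13
  ((a -> b) -> (a \/ a)): 0.09 ≤ 0.13, so result = 1
  (a /\ ((a -> b) -> (a \/ a))) = min(0.13, 1) = 0.13
  ~(a /\ ((a -> b) -> (a \/ a))): Gödel ¬ of 0.13 = 0 (operand ≠ 0)
  ~~(a /\ ((a -> b) -> (a \/ a))): Gödel ¬ of 0 = 1 (operand is 0)
  Gödel value = 1
Łukasiewicz evaluation:
  (a -> b): min(1, 1 − 0.13 + 0.09) = 0.96
  (a \/ a) = max(0.13, 0.13) = 0.13
  ((a -> b) -> (a \/ a)): min(1, 1 − 0.96 + 0.13) = 0.17
  (a /\ ((a -> b) -> (a \/ a))) = min(0.13, 0.17) = 0.13
  ~(a /\ ((a -> b) -> (a \/ a))): Łukasiewicz ¬ gives 1 − 0.13 = 0.87
  ~~(a /\ ((a -> b) -> (a \/ a))): Łukasiewicz ¬ gives 1 − 0.87 = 0.13
  Łukasiewicz value = 0.13
Difference: 1 − 0.13 = 0.87

0.87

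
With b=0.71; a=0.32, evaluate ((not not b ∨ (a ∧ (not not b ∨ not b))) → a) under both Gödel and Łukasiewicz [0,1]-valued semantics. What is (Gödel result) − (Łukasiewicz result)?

-0.29

Gödel evaluation:
  not b: Gödel ¬ of 0.71 = 0 (operand ≠ 0)
  not not b: Gödel ¬ of 0 = 1 (operand is 0)
  not b: Gödel ¬ of 0.71 = 0 (operand ≠ 0)
  not not b: Gödel ¬ of 0 = 1 (operand is 0)
  not b: Gödel ¬ of 0.71 = 0 (operand ≠ 0)
  (not not b ∨ not b) = max(1, 0) = 1
  (a ∧ (not not b ∨ not b)) = min(0.32, 1) = 0.32
  (not not b ∨ (a ∧ (not not b ∨ not b))) = max(1, 0.32) = 1
  ((not not b ∨ (a ∧ (not not b ∨ not b))) → a): 1 > 0.32, so result = 0.32
  Gödel value = 0.32
Łukasiewicz evaluation:
  not b: Łukasiewicz ¬ gives 1 − 0.71 = 0.29
  not not b: Łukasiewicz ¬ gives 1 − 0.29 = 0.71
  not b: Łukasiewicz ¬ gives 1 − 0.71 = 0.29
  not not b: Łukasiewicz ¬ gives 1 − 0.29 = 0.71
  not b: Łukasiewicz ¬ gives 1 − 0.71 = 0.29
  (not not b ∨ not b) = max(0.71, 0.29) = 0.71
  (a ∧ (not not b ∨ not b)) = min(0.32, 0.71) = 0.32
  (not not b ∨ (a ∧ (not not b ∨ not b))) = max(0.71, 0.32) = 0.71
  ((not not b ∨ (a ∧ (not not b ∨ not b))) → a): min(1, 1 − 0.71 + 0.32) = 0.61
  Łukasiewicz value = 0.61
Difference: 0.32 − 0.61 = -0.29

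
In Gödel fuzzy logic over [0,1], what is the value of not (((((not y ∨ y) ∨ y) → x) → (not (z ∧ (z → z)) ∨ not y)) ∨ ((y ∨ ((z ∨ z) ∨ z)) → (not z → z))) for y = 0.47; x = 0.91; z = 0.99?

0.00

not y: Gödel ¬ of 0.47 = 0 (operand ≠ 0)
(not y ∨ y) = max(0, 0.47) = 0.47
((not y ∨ y) ∨ y) = max(0.47, 0.47) = 0.47
(((not y ∨ y) ∨ y) → x): 0.47 ≤ 0.91, so result = 1
(z → z): 0.99 ≤ 0.99, so result = 1
(z ∧ (z → z)) = min(0.99, 1) = 0.99
not (z ∧ (z → z)): Gödel ¬ of 0.99 = 0 (operand ≠ 0)
not y: Gödel ¬ of 0.47 = 0 (operand ≠ 0)
(not (z ∧ (z → z)) ∨ not y) = max(0, 0) = 0
((((not y ∨ y) ∨ y) → x) → (not (z ∧ (z → z)) ∨ not y)): 1 > 0, so result = 0
(z ∨ z) = max(0.99, 0.99) = 0.99
((z ∨ z) ∨ z) = max(0.99, 0.99) = 0.99
(y ∨ ((z ∨ z) ∨ z)) = max(0.47, 0.99) = 0.99
not z: Gödel ¬ of 0.99 = 0 (operand ≠ 0)
(not z → z): 0 ≤ 0.99, so result = 1
((y ∨ ((z ∨ z) ∨ z)) → (not z → z)): 0.99 ≤ 1, so result = 1
(((((not y ∨ y) ∨ y) → x) → (not (z ∧ (z → z)) ∨ not y)) ∨ ((y ∨ ((z ∨ z) ∨ z)) → (not z → z))) = max(0, 1) = 1
not (((((not y ∨ y) ∨ y) → x) → (not (z ∧ (z → z)) ∨ not y)) ∨ ((y ∨ ((z ∨ z) ∨ z)) → (not z → z))): Gödel ¬ of 1 = 0 (operand ≠ 0)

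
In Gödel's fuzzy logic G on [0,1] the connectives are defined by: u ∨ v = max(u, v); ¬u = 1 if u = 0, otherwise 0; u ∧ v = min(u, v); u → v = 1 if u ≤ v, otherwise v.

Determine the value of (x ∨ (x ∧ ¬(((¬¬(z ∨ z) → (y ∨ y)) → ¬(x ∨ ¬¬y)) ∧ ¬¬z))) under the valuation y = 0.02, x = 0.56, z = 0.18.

(z ∨ z) = max(0.18, 0.18) = 0.18
¬(z ∨ z): Gödel ¬ of 0.18 = 0 (operand ≠ 0)
¬¬(z ∨ z): Gödel ¬ of 0 = 1 (operand is 0)
(y ∨ y) = max(0.02, 0.02) = 0.02
(¬¬(z ∨ z) → (y ∨ y)): 1 > 0.02, so result = 0.02
¬y: Gödel ¬ of 0.02 = 0 (operand ≠ 0)
¬¬y: Gödel ¬ of 0 = 1 (operand is 0)
(x ∨ ¬¬y) = max(0.56, 1) = 1
¬(x ∨ ¬¬y): Gödel ¬ of 1 = 0 (operand ≠ 0)
((¬¬(z ∨ z) → (y ∨ y)) → ¬(x ∨ ¬¬y)): 0.02 > 0, so result = 0
¬z: Gödel ¬ of 0.18 = 0 (operand ≠ 0)
¬¬z: Gödel ¬ of 0 = 1 (operand is 0)
(((¬¬(z ∨ z) → (y ∨ y)) → ¬(x ∨ ¬¬y)) ∧ ¬¬z) = min(0, 1) = 0
¬(((¬¬(z ∨ z) → (y ∨ y)) → ¬(x ∨ ¬¬y)) ∧ ¬¬z): Gödel ¬ of 0 = 1 (operand is 0)
(x ∧ ¬(((¬¬(z ∨ z) → (y ∨ y)) → ¬(x ∨ ¬¬y)) ∧ ¬¬z)) = min(0.56, 1) = 0.56
(x ∨ (x ∧ ¬(((¬¬(z ∨ z) → (y ∨ y)) → ¬(x ∨ ¬¬y)) ∧ ¬¬z))) = max(0.56, 0.56) = 0.56

0.56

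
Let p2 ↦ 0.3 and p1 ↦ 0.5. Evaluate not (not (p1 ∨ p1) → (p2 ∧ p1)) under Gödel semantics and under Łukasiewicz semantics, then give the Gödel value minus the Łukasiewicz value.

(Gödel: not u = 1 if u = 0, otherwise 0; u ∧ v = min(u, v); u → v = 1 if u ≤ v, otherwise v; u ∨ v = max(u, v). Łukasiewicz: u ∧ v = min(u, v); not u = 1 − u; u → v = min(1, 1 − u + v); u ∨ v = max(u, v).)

Gödel evaluation:
  (p1 ∨ p1) = max(0.5, 0.5) = 0.5
  not (p1 ∨ p1): Gödel ¬ of 0.5 = 0 (operand ≠ 0)
  (p2 ∧ p1) = min(0.3, 0.5) = 0.3
  (not (p1 ∨ p1) → (p2 ∧ p1)): 0 ≤ 0.3, so result = 1
  not (not (p1 ∨ p1) → (p2 ∧ p1)): Gödel ¬ of 1 = 0 (operand ≠ 0)
  Gödel value = 0
Łukasiewicz evaluation:
  (p1 ∨ p1) = max(0.5, 0.5) = 0.5
  not (p1 ∨ p1): Łukasiewicz ¬ gives 1 − 0.5 = 0.5
  (p2 ∧ p1) = min(0.3, 0.5) = 0.3
  (not (p1 ∨ p1) → (p2 ∧ p1)): min(1, 1 − 0.5 + 0.3) = 0.8
  not (not (p1 ∨ p1) → (p2 ∧ p1)): Łukasiewicz ¬ gives 1 − 0.8 = 0.2
  Łukasiewicz value = 0.2
Difference: 0 − 0.2 = -0.20

-0.20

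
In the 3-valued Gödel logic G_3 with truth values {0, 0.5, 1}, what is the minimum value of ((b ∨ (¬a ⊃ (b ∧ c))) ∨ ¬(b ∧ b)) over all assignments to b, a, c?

0.50

The minimum is attained at b = 0.5, a = 0, c = 0:
  ¬a: Gödel ¬ of 0 = 1 (operand is 0)
  (b ∧ c) = min(0.5, 0) = 0
  (¬a ⊃ (b ∧ c)): 1 > 0, so result = 0
  (b ∨ (¬a ⊃ (b ∧ c))) = max(0.5, 0) = 0.5
  (b ∧ b) = min(0.5, 0.5) = 0.5
  ¬(b ∧ b): Gödel ¬ of 0.5 = 0 (operand ≠ 0)
  ((b ∨ (¬a ⊃ (b ∧ c))) ∨ ¬(b ∧ b)) = max(0.5, 0) = 0.5
Checking all 27 assignments confirms none give a value below 0.50.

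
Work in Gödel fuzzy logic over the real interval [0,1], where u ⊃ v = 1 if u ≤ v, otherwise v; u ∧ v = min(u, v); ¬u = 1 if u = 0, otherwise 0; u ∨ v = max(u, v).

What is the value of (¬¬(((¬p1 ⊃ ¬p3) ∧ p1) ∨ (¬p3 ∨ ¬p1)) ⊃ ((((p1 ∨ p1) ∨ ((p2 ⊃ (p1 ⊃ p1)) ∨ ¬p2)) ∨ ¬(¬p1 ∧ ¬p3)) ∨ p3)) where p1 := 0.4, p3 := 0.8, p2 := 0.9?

¬p1: Gödel ¬ of 0.4 = 0 (operand ≠ 0)
¬p3: Gödel ¬ of 0.8 = 0 (operand ≠ 0)
(¬p1 ⊃ ¬p3): 0 ≤ 0, so result = 1
((¬p1 ⊃ ¬p3) ∧ p1) = min(1, 0.4) = 0.4
¬p3: Gödel ¬ of 0.8 = 0 (operand ≠ 0)
¬p1: Gödel ¬ of 0.4 = 0 (operand ≠ 0)
(¬p3 ∨ ¬p1) = max(0, 0) = 0
(((¬p1 ⊃ ¬p3) ∧ p1) ∨ (¬p3 ∨ ¬p1)) = max(0.4, 0) = 0.4
¬(((¬p1 ⊃ ¬p3) ∧ p1) ∨ (¬p3 ∨ ¬p1)): Gödel ¬ of 0.4 = 0 (operand ≠ 0)
¬¬(((¬p1 ⊃ ¬p3) ∧ p1) ∨ (¬p3 ∨ ¬p1)): Gödel ¬ of 0 = 1 (operand is 0)
(p1 ∨ p1) = max(0.4, 0.4) = 0.4
(p1 ⊃ p1): 0.4 ≤ 0.4, so result = 1
(p2 ⊃ (p1 ⊃ p1)): 0.9 ≤ 1, so result = 1
¬p2: Gödel ¬ of 0.9 = 0 (operand ≠ 0)
((p2 ⊃ (p1 ⊃ p1)) ∨ ¬p2) = max(1, 0) = 1
((p1 ∨ p1) ∨ ((p2 ⊃ (p1 ⊃ p1)) ∨ ¬p2)) = max(0.4, 1) = 1
¬p1: Gödel ¬ of 0.4 = 0 (operand ≠ 0)
¬p3: Gödel ¬ of 0.8 = 0 (operand ≠ 0)
(¬p1 ∧ ¬p3) = min(0, 0) = 0
¬(¬p1 ∧ ¬p3): Gödel ¬ of 0 = 1 (operand is 0)
(((p1 ∨ p1) ∨ ((p2 ⊃ (p1 ⊃ p1)) ∨ ¬p2)) ∨ ¬(¬p1 ∧ ¬p3)) = max(1, 1) = 1
((((p1 ∨ p1) ∨ ((p2 ⊃ (p1 ⊃ p1)) ∨ ¬p2)) ∨ ¬(¬p1 ∧ ¬p3)) ∨ p3) = max(1, 0.8) = 1
(¬¬(((¬p1 ⊃ ¬p3) ∧ p1) ∨ (¬p3 ∨ ¬p1)) ⊃ ((((p1 ∨ p1) ∨ ((p2 ⊃ (p1 ⊃ p1)) ∨ ¬p2)) ∨ ¬(¬p1 ∧ ¬p3)) ∨ p3)): 1 ≤ 1, so result = 1

1.00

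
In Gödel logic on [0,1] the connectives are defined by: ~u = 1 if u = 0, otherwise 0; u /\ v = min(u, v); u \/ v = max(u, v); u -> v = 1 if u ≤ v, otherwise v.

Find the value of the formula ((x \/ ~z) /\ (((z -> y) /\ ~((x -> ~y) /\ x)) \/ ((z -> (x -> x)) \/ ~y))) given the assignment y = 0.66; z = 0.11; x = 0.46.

~z: Gödel ¬ of 0.11 = 0 (operand ≠ 0)
(x \/ ~z) = max(0.46, 0) = 0.46
(z -> y): 0.11 ≤ 0.66, so result = 1
~y: Gödel ¬ of 0.66 = 0 (operand ≠ 0)
(x -> ~y): 0.46 > 0, so result = 0
((x -> ~y) /\ x) = min(0, 0.46) = 0
~((x -> ~y) /\ x): Gödel ¬ of 0 = 1 (operand is 0)
((z -> y) /\ ~((x -> ~y) /\ x)) = min(1, 1) = 1
(x -> x): 0.46 ≤ 0.46, so result = 1
(z -> (x -> x)): 0.11 ≤ 1, so result = 1
~y: Gödel ¬ of 0.66 = 0 (operand ≠ 0)
((z -> (x -> x)) \/ ~y) = max(1, 0) = 1
(((z -> y) /\ ~((x -> ~y) /\ x)) \/ ((z -> (x -> x)) \/ ~y)) = max(1, 1) = 1
((x \/ ~z) /\ (((z -> y) /\ ~((x -> ~y) /\ x)) \/ ((z -> (x -> x)) \/ ~y))) = min(0.46, 1) = 0.46

0.46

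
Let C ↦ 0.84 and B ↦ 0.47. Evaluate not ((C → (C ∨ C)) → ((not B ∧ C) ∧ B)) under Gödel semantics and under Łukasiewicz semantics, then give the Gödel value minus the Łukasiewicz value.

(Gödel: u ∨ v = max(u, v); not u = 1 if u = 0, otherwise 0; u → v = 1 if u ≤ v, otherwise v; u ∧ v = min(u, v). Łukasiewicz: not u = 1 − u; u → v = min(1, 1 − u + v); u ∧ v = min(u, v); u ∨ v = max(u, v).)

Gödel evaluation:
  (C ∨ C) = max(0.84, 0.84) = 0.84
  (C → (C ∨ C)): 0.84 ≤ 0.84, so result = 1
  not B: Gödel ¬ of 0.47 = 0 (operand ≠ 0)
  (not B ∧ C) = min(0, 0.84) = 0
  ((not B ∧ C) ∧ B) = min(0, 0.47) = 0
  ((C → (C ∨ C)) → ((not B ∧ C) ∧ B)): 1 > 0, so result = 0
  not ((C → (C ∨ C)) → ((not B ∧ C) ∧ B)): Gödel ¬ of 0 = 1 (operand is 0)
  Gödel value = 1
Łukasiewicz evaluation:
  (C ∨ C) = max(0.84, 0.84) = 0.84
  (C → (C ∨ C)): min(1, 1 − 0.84 + 0.84) = 1
  not B: Łukasiewicz ¬ gives 1 − 0.47 = 0.53
  (not B ∧ C) = min(0.53, 0.84) = 0.53
  ((not B ∧ C) ∧ B) = min(0.53, 0.47) = 0.47
  ((C → (C ∨ C)) → ((not B ∧ C) ∧ B)): min(1, 1 − 1 + 0.47) = 0.47
  not ((C → (C ∨ C)) → ((not B ∧ C) ∧ B)): Łukasiewicz ¬ gives 1 − 0.47 = 0.53
  Łukasiewicz value = 0.53
Difference: 1 − 0.53 = 0.47

0.47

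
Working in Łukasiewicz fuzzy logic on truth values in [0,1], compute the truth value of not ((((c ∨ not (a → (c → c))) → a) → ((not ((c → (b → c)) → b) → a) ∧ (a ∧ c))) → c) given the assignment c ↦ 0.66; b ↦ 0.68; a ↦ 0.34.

(c → c): min(1, 1 − 0.66 + 0.66) = 1
(a → (c → c)): min(1, 1 − 0.34 + 1) = 1
not (a → (c → c)): Łukasiewicz ¬ gives 1 − 1 = 0
(c ∨ not (a → (c → c))) = max(0.66, 0) = 0.66
((c ∨ not (a → (c → c))) → a): min(1, 1 − 0.66 + 0.34) = 0.68
(b → c): min(1, 1 − 0.68 + 0.66) = 0.98
(c → (b → c)): min(1, 1 − 0.66 + 0.98) = 1
((c → (b → c)) → b): min(1, 1 − 1 + 0.68) = 0.68
not ((c → (b → c)) → b): Łukasiewicz ¬ gives 1 − 0.68 = 0.32
(not ((c → (b → c)) → b) → a): min(1, 1 − 0.32 + 0.34) = 1
(a ∧ c) = min(0.34, 0.66) = 0.34
((not ((c → (b → c)) → b) → a) ∧ (a ∧ c)) = min(1, 0.34) = 0.34
(((c ∨ not (a → (c → c))) → a) → ((not ((c → (b → c)) → b) → a) ∧ (a ∧ c))): min(1, 1 − 0.68 + 0.34) = 0.66
((((c ∨ not (a → (c → c))) → a) → ((not ((c → (b → c)) → b) → a) ∧ (a ∧ c))) → c): min(1, 1 − 0.66 + 0.66) = 1
not ((((c ∨ not (a → (c → c))) → a) → ((not ((c → (b → c)) → b) → a) ∧ (a ∧ c))) → c): Łukasiewicz ¬ gives 1 − 1 = 0

0.00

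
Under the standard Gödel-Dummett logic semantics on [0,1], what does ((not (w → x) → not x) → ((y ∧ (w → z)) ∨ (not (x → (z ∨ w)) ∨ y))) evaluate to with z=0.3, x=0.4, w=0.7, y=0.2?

0.20

(w → x): 0.7 > 0.4, so result = 0.4
not (w → x): Gödel ¬ of 0.4 = 0 (operand ≠ 0)
not x: Gödel ¬ of 0.4 = 0 (operand ≠ 0)
(not (w → x) → not x): 0 ≤ 0, so result = 1
(w → z): 0.7 > 0.3, so result = 0.3
(y ∧ (w → z)) = min(0.2, 0.3) = 0.2
(z ∨ w) = max(0.3, 0.7) = 0.7
(x → (z ∨ w)): 0.4 ≤ 0.7, so result = 1
not (x → (z ∨ w)): Gödel ¬ of 1 = 0 (operand ≠ 0)
(not (x → (z ∨ w)) ∨ y) = max(0, 0.2) = 0.2
((y ∧ (w → z)) ∨ (not (x → (z ∨ w)) ∨ y)) = max(0.2, 0.2) = 0.2
((not (w → x) → not x) → ((y ∧ (w → z)) ∨ (not (x → (z ∨ w)) ∨ y))): 1 > 0.2, so result = 0.2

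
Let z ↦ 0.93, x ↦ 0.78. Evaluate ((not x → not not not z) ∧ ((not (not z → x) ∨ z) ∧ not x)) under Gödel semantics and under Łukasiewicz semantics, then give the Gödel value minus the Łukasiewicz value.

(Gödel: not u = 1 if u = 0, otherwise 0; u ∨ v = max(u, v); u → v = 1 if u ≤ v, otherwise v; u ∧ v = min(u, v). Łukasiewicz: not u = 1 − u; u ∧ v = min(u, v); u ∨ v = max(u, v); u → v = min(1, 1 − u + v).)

Gödel evaluation:
  not x: Gödel ¬ of 0.78 = 0 (operand ≠ 0)
  not z: Gödel ¬ of 0.93 = 0 (operand ≠ 0)
  not not z: Gödel ¬ of 0 = 1 (operand is 0)
  not not not z: Gödel ¬ of 1 = 0 (operand ≠ 0)
  (not x → not not not z): 0 ≤ 0, so result = 1
  not z: Gödel ¬ of 0.93 = 0 (operand ≠ 0)
  (not z → x): 0 ≤ 0.78, so result = 1
  not (not z → x): Gödel ¬ of 1 = 0 (operand ≠ 0)
  (not (not z → x) ∨ z) = max(0, 0.93) = 0.93
  not x: Gödel ¬ of 0.78 = 0 (operand ≠ 0)
  ((not (not z → x) ∨ z) ∧ not x) = min(0.93, 0) = 0
  ((not x → not not not z) ∧ ((not (not z → x) ∨ z) ∧ not x)) = min(1, 0) = 0
  Gödel value = 0
Łukasiewicz evaluation:
  not x: Łukasiewicz ¬ gives 1 − 0.78 = 0.22
  not z: Łukasiewicz ¬ gives 1 − 0.93 = 0.07
  not not z: Łukasiewicz ¬ gives 1 − 0.07 = 0.93
  not not not z: Łukasiewicz ¬ gives 1 − 0.93 = 0.07
  (not x → not not not z): min(1, 1 − 0.22 + 0.07) = 0.85
  not z: Łukasiewicz ¬ gives 1 − 0.93 = 0.07
  (not z → x): min(1, 1 − 0.07 + 0.78) = 1
  not (not z → x): Łukasiewicz ¬ gives 1 − 1 = 0
  (not (not z → x) ∨ z) = max(0, 0.93) = 0.93
  not x: Łukasiewicz ¬ gives 1 − 0.78 = 0.22
  ((not (not z → x) ∨ z) ∧ not x) = min(0.93, 0.22) = 0.22
  ((not x → not not not z) ∧ ((not (not z → x) ∨ z) ∧ not x)) = min(0.85, 0.22) = 0.22
  Łukasiewicz value = 0.22
Difference: 0 − 0.22 = -0.22

-0.22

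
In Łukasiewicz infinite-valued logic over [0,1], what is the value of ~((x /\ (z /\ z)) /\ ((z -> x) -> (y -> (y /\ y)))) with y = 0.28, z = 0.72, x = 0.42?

0.58

(z /\ z) = min(0.72, 0.72) = 0.72
(x /\ (z /\ z)) = min(0.42, 0.72) = 0.42
(z -> x): min(1, 1 − 0.72 + 0.42) = 0.7
(y /\ y) = min(0.28, 0.28) = 0.28
(y -> (y /\ y)): min(1, 1 − 0.28 + 0.28) = 1
((z -> x) -> (y -> (y /\ y))): min(1, 1 − 0.7 + 1) = 1
((x /\ (z /\ z)) /\ ((z -> x) -> (y -> (y /\ y)))) = min(0.42, 1) = 0.42
~((x /\ (z /\ z)) /\ ((z -> x) -> (y -> (y /\ y)))): Łukasiewicz ¬ gives 1 − 0.42 = 0.58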